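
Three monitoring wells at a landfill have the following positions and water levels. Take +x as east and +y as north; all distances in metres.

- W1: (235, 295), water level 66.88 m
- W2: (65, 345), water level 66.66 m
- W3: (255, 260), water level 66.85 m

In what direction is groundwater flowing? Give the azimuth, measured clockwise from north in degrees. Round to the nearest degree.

Differences from W1: to W2 (Δx, Δy, Δh) = (-170, 50, -0.22); to W3 = (20, -35, -0.03).
Solve a·Δx + b·Δy = Δh: det = (-170)·(-35) − 20·50 = 4950.
∂h/∂x = [(-0.22)·(-35) − (-0.03)·50] / 4950 = +0.001859
∂h/∂y = [(-170)·(-0.03) − 20·(-0.22)] / 4950 = +0.001919
Flow direction (−∇h) has components (-0.001859 E, -0.001919 N).
Azimuth = atan2(E, N) = atan2(-0.001859, -0.001919) = 224.1° ≈ 224°.

224°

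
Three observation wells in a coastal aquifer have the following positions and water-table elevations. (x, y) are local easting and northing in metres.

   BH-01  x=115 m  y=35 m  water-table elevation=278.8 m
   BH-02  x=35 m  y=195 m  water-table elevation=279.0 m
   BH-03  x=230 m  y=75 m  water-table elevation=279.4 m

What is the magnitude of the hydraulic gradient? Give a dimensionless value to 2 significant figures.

With h = a·x + b·y + c and BH-01 as origin, the differences give:
  (-80)·a + 160·b = +0.2
  115·a + 40·b = +0.6
Eliminate b (×40 and ×160, subtract): -21600·a = -88.00 → a = ∂h/∂x = +0.004074
Back-substitute: b = ∂h/∂y = +0.003287.
|∇h| = √(0.004074² + 0.003287²) = 0.005235

0.0052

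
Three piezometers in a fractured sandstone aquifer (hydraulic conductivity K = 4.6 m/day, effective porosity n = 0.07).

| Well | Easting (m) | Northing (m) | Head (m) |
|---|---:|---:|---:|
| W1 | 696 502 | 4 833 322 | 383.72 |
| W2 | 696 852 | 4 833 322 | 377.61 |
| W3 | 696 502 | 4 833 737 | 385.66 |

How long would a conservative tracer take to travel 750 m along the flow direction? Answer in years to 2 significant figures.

∂h/∂x = (377.61 − 383.72) / (696852 − 696502) = -0.01746
∂h/∂y = (385.66 − 383.72) / (4833737 − 4833322) = +0.004675
|∇h| = √(-0.01746² + 0.004675²) = 0.01808
Seepage velocity v = K·i/n = 4.6 × 0.01808 / 0.07 = 1.188 m/day.
t = 750 / 1.188 = 631.3 days = 1.73 years.

1.7 years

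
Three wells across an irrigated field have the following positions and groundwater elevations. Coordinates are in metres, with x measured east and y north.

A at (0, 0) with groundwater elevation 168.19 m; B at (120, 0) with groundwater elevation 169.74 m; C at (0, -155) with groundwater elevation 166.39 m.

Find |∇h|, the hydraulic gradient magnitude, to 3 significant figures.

0.0174

∂h/∂x = (169.74 − 168.19) / (120 − 0) = +0.01292
∂h/∂y = (166.39 − 168.19) / (-155 − 0) = +0.01161
|∇h| = √(0.01292² + 0.01161²) = 0.01737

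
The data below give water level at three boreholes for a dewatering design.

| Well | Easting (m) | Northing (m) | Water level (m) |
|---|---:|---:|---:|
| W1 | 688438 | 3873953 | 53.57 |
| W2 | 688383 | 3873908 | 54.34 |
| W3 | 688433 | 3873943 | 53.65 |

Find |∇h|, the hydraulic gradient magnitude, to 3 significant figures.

Three-point gradient (reference W1): Δ to W2 = (-55, -45, +0.77), Δ to W3 = (-5, -10, +0.08).
∂h/∂x = -0.01262, ∂h/∂y = -0.001692 (det = 325).
|∇h| = √(-0.01262² + -0.001692²) = 0.01273

0.0127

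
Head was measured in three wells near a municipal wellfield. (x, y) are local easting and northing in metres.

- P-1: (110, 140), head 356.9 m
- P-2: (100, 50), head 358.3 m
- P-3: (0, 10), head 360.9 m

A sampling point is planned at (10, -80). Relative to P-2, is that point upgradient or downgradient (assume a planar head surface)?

Differences from P-1: to P-2 (Δx, Δy, Δh) = (-10, -90, +1.4); to P-3 = (-110, -130, +4.0).
Determinant of the coordinate differences = (-10)·(-130) − (-110)·(-90) = -8600.
∂h/∂x = [(+1.4)·(-130) − (+4.0)·(-90)] / -8600 = -0.02070
∂h/∂y = [(-10)·(+4.0) − (-110)·(+1.4)] / -8600 = -0.01326
Head at (10, -80) = 356.9 + (-0.02070)·(-100) + (-0.01326)·(-220) = 361.89 m.
That is higher than the 358.3 m at P-2, so the point is upgradient.

upgradient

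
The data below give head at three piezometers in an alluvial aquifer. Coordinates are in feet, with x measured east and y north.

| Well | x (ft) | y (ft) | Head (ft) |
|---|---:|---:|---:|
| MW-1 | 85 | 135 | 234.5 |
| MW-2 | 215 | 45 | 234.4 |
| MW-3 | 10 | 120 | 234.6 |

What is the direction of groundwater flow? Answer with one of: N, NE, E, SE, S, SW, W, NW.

Differences from MW-1: to MW-2 (Δx, Δy, Δh) = (130, -90, -0.1); to MW-3 = (-75, -15, +0.1).
Solve a·Δx + b·Δy = Δh: det = 130·(-15) − (-75)·(-90) = -8700.
∂h/∂x = [(-0.1)·(-15) − (+0.1)·(-90)] / -8700 = -0.001207
∂h/∂y = [130·(+0.1) − (-75)·(-0.1)] / -8700 = -0.0006322
Flow = −∇h = (+0.001207 east, +0.0006322 north), which points northeast.

NE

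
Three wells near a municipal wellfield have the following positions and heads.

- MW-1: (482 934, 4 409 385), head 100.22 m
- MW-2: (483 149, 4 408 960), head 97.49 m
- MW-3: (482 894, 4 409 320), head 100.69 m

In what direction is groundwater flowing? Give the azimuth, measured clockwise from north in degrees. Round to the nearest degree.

Taking MW-1 as reference: MW-2−MW-1 = (215, -425, -2.73); MW-3−MW-1 = (-40, -65, +0.47).
Determinant of the coordinate differences = 215·(-65) − (-40)·(-425) = -30975.
∂h/∂x = [(-2.73)·(-65) − (+0.47)·(-425)] / -30975 = -0.01218
∂h/∂y = [215·(+0.47) − (-40)·(-2.73)] / -30975 = +0.0002631
Flow direction (−∇h) has components (+0.01218 E, -0.0002631 N).
Azimuth = atan2(E, N) = atan2(+0.01218, -0.0002631) = 91.2° ≈ 091°.

091°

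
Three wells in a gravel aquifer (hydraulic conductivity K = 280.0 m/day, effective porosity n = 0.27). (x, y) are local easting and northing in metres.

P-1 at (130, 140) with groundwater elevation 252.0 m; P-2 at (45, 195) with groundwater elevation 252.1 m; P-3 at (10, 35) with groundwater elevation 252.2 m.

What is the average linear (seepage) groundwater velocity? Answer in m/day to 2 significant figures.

1.5 m/day

Differences from P-1: to P-2 (Δx, Δy, Δh) = (-85, 55, +0.1); to P-3 = (-120, -105, +0.2).
Determinant of the coordinate differences = (-85)·(-105) − (-120)·55 = 15525.
∂h/∂x = [(+0.1)·(-105) − (+0.2)·55] / 15525 = -0.001385
∂h/∂y = [(-85)·(+0.2) − (-120)·(+0.1)] / 15525 = -0.0003221
|∇h| = √(-0.001385² + -0.0003221²) = 0.001422
Seepage velocity v = K·i/n = 280.0 × 0.001422 / 0.27 = 1.475 m/day.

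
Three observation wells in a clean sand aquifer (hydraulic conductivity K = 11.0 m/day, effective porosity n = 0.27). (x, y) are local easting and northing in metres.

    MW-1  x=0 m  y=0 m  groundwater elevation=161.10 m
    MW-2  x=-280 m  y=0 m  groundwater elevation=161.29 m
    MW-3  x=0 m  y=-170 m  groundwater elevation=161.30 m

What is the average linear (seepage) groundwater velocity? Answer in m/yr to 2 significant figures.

∂h/∂x = (161.29 − 161.10) / (-280 − 0) = -0.0006786
∂h/∂y = (161.30 − 161.10) / (-170 − 0) = -0.001176
|∇h| = √(-0.0006786² + -0.001176²) = 0.001358
Seepage velocity v = K·i/n = 11.0 × 0.001358 / 0.27 = 0.05533 m/day = 20.21 m/yr.

20 m/yr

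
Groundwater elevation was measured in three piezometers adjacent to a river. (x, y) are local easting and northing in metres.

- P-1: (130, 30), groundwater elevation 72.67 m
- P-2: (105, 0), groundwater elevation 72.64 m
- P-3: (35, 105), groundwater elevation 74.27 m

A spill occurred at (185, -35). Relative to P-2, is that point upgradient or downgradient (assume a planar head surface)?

downgradient

Three-point gradient (reference P-1): Δ to P-2 = (-25, -30, -0.03), Δ to P-3 = (-95, 75, +1.60).
∂h/∂x = -0.009683, ∂h/∂y = +0.009069 (det = -4725).
Head at (185, -35) = 72.67 + (-0.009683)·(55) + (+0.009069)·(-65) = 71.55 m.
That is lower than the 72.64 m at P-2, so the point is downgradient.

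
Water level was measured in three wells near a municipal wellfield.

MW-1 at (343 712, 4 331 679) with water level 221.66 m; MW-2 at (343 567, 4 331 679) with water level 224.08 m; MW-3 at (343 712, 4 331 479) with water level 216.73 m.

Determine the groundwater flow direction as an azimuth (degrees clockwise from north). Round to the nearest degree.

146°

∂h/∂x = (224.08 − 221.66) / (343567 − 343712) = -0.01669
∂h/∂y = (216.73 − 221.66) / (4331479 − 4331679) = +0.02465
Flow direction (−∇h) has components (+0.01669 E, -0.02465 N).
Azimuth = atan2(E, N) = atan2(+0.01669, -0.02465) = 145.9° ≈ 146°.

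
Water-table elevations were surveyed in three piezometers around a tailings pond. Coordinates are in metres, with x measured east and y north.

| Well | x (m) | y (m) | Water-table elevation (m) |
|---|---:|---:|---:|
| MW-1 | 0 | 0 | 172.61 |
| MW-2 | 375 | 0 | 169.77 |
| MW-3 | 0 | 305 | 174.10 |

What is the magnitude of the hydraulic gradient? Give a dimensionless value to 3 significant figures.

∂h/∂x = (169.77 − 172.61) / (375 − 0) = -0.007573
∂h/∂y = (174.10 − 172.61) / (305 − 0) = +0.004885
|∇h| = √(-0.007573² + 0.004885²) = 0.009012

0.00901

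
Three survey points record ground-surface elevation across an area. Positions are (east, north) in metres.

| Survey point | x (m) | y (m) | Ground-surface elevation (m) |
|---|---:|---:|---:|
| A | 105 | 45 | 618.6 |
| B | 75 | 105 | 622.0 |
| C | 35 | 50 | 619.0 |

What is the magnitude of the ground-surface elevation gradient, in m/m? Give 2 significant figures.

Taking A as reference: B−A = (-30, 60, +3.4); C−A = (-70, 5, +0.4).
Determinant of the coordinate differences = (-30)·5 − (-70)·60 = 4050.
∂z/∂x = [(+3.4)·5 − (+0.4)·60] / 4050 = -0.001728
∂z/∂y = [(-30)·(+0.4) − (-70)·(+3.4)] / 4050 = +0.05580
|∇f| = √(-0.001728² + 0.05580²) = 0.05583 m/m

0.056 m/m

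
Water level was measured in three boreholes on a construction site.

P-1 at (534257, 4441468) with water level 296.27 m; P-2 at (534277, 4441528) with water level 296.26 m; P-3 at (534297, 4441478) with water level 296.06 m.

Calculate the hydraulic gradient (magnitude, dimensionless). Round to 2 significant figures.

With h = a·x + b·y + c and P-1 as origin, the differences give:
  20·a + 60·b = -0.01
  40·a + 10·b = -0.21
Eliminate b (×10 and ×60, subtract): -2200·a = 12.500 → a = ∂h/∂x = -0.005682
Back-substitute: b = ∂h/∂y = +0.001727.
|∇h| = √(-0.005682² + 0.001727²) = 0.005939

0.0059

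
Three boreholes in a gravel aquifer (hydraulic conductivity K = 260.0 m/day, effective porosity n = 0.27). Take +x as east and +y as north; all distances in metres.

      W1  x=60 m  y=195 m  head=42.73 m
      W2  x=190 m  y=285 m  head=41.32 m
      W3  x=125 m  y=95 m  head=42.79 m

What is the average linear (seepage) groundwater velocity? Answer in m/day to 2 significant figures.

With h = a·x + b·y + c and W1 as origin, the differences give:
  130·a + 90·b = -1.41
  65·a + (-100)·b = +0.06
Eliminate b (×(-100) and ×90, subtract): -18850·a = 135.600 → a = ∂h/∂x = -0.007194
Back-substitute: b = ∂h/∂y = -0.005276.
|∇h| = √(-0.007194² + -0.005276²) = 0.008921
Seepage velocity v = K·i/n = 260.0 × 0.008921 / 0.27 = 8.591 m/day.

8.6 m/day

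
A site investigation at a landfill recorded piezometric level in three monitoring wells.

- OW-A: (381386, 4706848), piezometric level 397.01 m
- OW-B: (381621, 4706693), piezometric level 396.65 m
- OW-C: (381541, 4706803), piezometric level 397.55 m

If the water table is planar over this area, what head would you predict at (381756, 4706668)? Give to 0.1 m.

With h = a·x + b·y + c and OW-A as origin, the differences give:
  235·a + (-155)·b = -0.36
  155·a + (-45)·b = +0.54
Eliminate b (×(-45) and ×(-155), subtract): 13450·a = 99.900 → a = ∂h/∂x = +0.007428
Back-substitute: b = ∂h/∂y = +0.01358.
h(381756, 4706668) = 397.01 + (+0.007428)·(370) + (+0.01358)·(-180) = 397.01 +2.748 -2.445 = 397.313 m.

397.3 m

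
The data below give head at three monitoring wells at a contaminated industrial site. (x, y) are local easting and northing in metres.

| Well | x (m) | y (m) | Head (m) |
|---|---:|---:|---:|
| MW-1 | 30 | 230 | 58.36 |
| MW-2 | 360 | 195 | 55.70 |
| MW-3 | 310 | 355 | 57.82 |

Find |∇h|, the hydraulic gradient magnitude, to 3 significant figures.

With h = a·x + b·y + c and MW-1 as origin, the differences give:
  330·a + (-35)·b = -2.66
  280·a + 125·b = -0.54
Eliminate b (×125 and ×(-35), subtract): 51050·a = -351.400 → a = ∂h/∂x = -0.006883
Back-substitute: b = ∂h/∂y = +0.01110.
|∇h| = √(-0.006883² + 0.01110²) = 0.01306

0.0131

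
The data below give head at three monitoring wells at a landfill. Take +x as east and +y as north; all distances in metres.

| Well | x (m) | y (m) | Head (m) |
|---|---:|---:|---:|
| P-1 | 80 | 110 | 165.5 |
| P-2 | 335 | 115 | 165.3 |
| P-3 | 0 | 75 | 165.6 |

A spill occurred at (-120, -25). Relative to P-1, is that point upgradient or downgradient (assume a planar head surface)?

With h = a·x + b·y + c and P-1 as origin, the differences give:
  255·a + 5·b = -0.2
  (-80)·a + (-35)·b = +0.1
Eliminate b (×(-35) and ×5, subtract): -8525·a = 6.50 → a = ∂h/∂x = -0.0007625
Back-substitute: b = ∂h/∂y = -0.001114.
Head at (-120, -25) = 165.5 + (-0.0007625)·(-200) + (-0.001114)·(-135) = 165.80 m.
That is higher than the 165.5 m at P-1, so the point is upgradient.

upgradient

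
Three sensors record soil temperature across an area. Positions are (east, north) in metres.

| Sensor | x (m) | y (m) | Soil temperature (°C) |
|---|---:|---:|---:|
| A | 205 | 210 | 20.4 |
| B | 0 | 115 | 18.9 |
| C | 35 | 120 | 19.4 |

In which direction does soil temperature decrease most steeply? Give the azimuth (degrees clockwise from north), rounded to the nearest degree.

321°

Taking A as reference: B−A = (-205, -95, -1.5); C−A = (-170, -90, -1.0).
Solve a·Δx + b·Δy = ΔT: det = (-205)·(-90) − (-170)·(-95) = 2300.
∂T/∂x = [(-1.5)·(-90) − (-1.0)·(-95)] / 2300 = +0.01739
∂T/∂y = [(-205)·(-1.0) − (-170)·(-1.5)] / 2300 = -0.02174
Steepest decrease is along −∇f: components (-0.01739 E, +0.02174 N).
Azimuth = atan2(-0.01739, +0.02174) = 321.3° ≈ 321°.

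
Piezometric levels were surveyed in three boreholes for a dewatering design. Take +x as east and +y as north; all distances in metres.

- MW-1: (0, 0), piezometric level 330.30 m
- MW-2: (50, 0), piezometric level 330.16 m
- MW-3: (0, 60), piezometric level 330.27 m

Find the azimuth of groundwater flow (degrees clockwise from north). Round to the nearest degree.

080°

∂h/∂x = (330.16 − 330.30) / (50 − 0) = -0.002800
∂h/∂y = (330.27 − 330.30) / (60 − 0) = -0.0005000
Flow direction (−∇h) has components (+0.002800 E, +0.0005000 N).
Azimuth = atan2(E, N) = atan2(+0.002800, +0.0005000) = 79.9° ≈ 080°.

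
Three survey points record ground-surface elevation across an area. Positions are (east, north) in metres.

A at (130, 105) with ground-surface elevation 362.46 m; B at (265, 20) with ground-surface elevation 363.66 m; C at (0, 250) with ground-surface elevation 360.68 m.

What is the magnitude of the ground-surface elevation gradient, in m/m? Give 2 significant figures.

0.010 m/m

Differences from A: to B (Δx, Δy, Δh) = (135, -85, +1.20); to C = (-130, 145, -1.78).
Determinant of the coordinate differences = 135·145 − (-130)·(-85) = 8525.
∂z/∂x = [(+1.20)·145 − (-1.78)·(-85)] / 8525 = +0.002663
∂z/∂y = [135·(-1.78) − (-130)·(+1.20)] / 8525 = -0.009889
|∇f| = √(0.002663² + -0.009889²) = 0.01024 m/m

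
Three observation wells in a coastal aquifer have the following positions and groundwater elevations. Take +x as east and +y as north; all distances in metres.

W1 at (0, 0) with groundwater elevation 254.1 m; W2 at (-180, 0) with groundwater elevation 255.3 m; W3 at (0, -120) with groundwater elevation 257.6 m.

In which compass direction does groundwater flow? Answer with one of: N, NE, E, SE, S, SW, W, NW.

∂h/∂x = (255.3 − 254.1) / (-180 − 0) = -0.006667
∂h/∂y = (257.6 − 254.1) / (-120 − 0) = -0.02917
Flow = −∇h = (+0.006667 east, +0.02917 north), which points north.

N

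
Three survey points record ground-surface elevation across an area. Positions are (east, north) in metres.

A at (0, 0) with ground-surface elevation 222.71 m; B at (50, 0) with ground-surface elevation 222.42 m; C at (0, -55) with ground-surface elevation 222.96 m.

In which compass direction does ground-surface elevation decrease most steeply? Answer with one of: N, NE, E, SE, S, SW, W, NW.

NE

∂z/∂x = (222.42 − 222.71) / (50 − 0) = -0.005800
∂z/∂y = (222.96 − 222.71) / (-55 − 0) = -0.004545
Steepest decrease is along −∇f = (+0.005800 E, +0.004545 N) → northeast.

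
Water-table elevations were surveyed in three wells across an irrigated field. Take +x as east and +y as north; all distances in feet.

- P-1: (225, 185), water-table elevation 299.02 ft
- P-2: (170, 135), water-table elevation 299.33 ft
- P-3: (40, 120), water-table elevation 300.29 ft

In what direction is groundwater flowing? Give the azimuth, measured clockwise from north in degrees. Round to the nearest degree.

106°

Taking P-1 as reference: P-2−P-1 = (-55, -50, +0.31); P-3−P-1 = (-185, -65, +1.27).
Solve a·Δx + b·Δy = Δh: det = (-55)·(-65) − (-185)·(-50) = -5675.
∂h/∂x = [(+0.31)·(-65) − (+1.27)·(-50)] / -5675 = -0.007639
∂h/∂y = [(-55)·(+1.27) − (-185)·(+0.31)] / -5675 = +0.002203
Flow direction (−∇h) has components (+0.007639 E, -0.002203 N).
Azimuth = atan2(E, N) = atan2(+0.007639, -0.002203) = 106.1° ≈ 106°.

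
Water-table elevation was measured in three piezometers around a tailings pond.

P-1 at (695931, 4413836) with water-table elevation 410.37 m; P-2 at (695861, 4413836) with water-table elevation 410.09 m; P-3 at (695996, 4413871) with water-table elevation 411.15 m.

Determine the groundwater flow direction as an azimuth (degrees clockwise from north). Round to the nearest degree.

195°

Taking P-1 as reference: P-2−P-1 = (-70, 0, -0.28); P-3−P-1 = (65, 35, +0.78).
Determinant of the coordinate differences = (-70)·35 − 65·0 = -2450.
∂h/∂x = [(-0.28)·35 − (+0.78)·0] / -2450 = +0.004000
∂h/∂y = [(-70)·(+0.78) − 65·(-0.28)] / -2450 = +0.01486
Flow direction (−∇h) has components (-0.004000 E, -0.01486 N).
Azimuth = atan2(E, N) = atan2(-0.004000, -0.01486) = 195.1° ≈ 195°.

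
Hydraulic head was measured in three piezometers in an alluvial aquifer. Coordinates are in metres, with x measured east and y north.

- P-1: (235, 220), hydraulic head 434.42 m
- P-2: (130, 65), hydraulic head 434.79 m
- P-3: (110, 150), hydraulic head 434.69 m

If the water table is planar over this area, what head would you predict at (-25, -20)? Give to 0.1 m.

435.1 m

Differences from P-1: to P-2 (Δx, Δy, Δh) = (-105, -155, +0.37); to P-3 = (-125, -70, +0.27).
Determinant of the coordinate differences = (-105)·(-70) − (-125)·(-155) = -12025.
∂h/∂x = [(+0.37)·(-70) − (+0.27)·(-155)] / -12025 = -0.001326
∂h/∂y = [(-105)·(+0.27) − (-125)·(+0.37)] / -12025 = -0.001489
h(-25, -20) = 434.42 + (-0.001326)·(-260) + (-0.001489)·(-240) = 434.42 +0.345 +0.357 = 435.122 m.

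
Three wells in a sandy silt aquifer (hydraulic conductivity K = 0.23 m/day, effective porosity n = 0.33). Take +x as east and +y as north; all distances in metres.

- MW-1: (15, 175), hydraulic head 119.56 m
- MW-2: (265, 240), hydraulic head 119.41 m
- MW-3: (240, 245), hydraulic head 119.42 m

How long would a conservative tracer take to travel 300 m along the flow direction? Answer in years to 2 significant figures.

1800 years

With h = a·x + b·y + c and MW-1 as origin, the differences give:
  250·a + 65·b = -0.15
  225·a + 70·b = -0.14
Eliminate b (×70 and ×65, subtract): 2875·a = -1.400 → a = ∂h/∂x = -0.0004870
Back-substitute: b = ∂h/∂y = -0.0004348.
|∇h| = √(-0.0004870² + -0.0004348²) = 0.0006529
Seepage velocity v = K·i/n = 0.23 × 0.0006529 / 0.33 = 0.0004551 m/day.
t = 300 / 0.0004551 = 6.592e+05 days = 1.8e+03 years.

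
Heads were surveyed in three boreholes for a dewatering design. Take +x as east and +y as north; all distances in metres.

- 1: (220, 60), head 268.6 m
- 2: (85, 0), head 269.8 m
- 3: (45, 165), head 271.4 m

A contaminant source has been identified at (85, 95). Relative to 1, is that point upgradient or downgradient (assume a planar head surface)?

upgradient

With h = a·x + b·y + c and 1 as origin, the differences give:
  (-135)·a + (-60)·b = +1.2
  (-175)·a + 105·b = +2.8
Eliminate b (×105 and ×(-60), subtract): -24675·a = 294.00 → a = ∂h/∂x = -0.01191
Back-substitute: b = ∂h/∂y = +0.006809.
Head at (85, 95) = 268.6 + (-0.01191)·(-135) + (+0.006809)·(35) = 270.45 m.
That is higher than the 268.6 m at 1, so the point is upgradient.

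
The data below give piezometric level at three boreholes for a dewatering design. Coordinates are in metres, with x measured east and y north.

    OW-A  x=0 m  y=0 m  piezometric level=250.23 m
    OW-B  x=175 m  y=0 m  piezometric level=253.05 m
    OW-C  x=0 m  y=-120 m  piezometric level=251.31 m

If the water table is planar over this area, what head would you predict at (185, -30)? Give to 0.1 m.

∂h/∂x = (253.05 − 250.23) / (175 − 0) = +0.01611
∂h/∂y = (251.31 − 250.23) / (-120 − 0) = -0.009000
h(185, -30) = 250.23 + (+0.01611)·(185) + (-0.009000)·(-30) = 250.23 +2.981 +0.270 = 253.481 m.

253.5 m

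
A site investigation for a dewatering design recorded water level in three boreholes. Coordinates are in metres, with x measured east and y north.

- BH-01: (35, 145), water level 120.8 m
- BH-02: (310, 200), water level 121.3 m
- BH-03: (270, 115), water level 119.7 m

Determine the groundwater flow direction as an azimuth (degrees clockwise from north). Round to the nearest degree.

Taking BH-01 as reference: BH-02−BH-01 = (275, 55, +0.5); BH-03−BH-01 = (235, -30, -1.1).
Determinant of the coordinate differences = 275·(-30) − 235·55 = -21175.
∂h/∂x = [(+0.5)·(-30) − (-1.1)·55] / -21175 = -0.002149
∂h/∂y = [275·(-1.1) − 235·(+0.5)] / -21175 = +0.01983
Flow direction (−∇h) has components (+0.002149 E, -0.01983 N).
Azimuth = atan2(E, N) = atan2(+0.002149, -0.01983) = 173.8° ≈ 174°.

174°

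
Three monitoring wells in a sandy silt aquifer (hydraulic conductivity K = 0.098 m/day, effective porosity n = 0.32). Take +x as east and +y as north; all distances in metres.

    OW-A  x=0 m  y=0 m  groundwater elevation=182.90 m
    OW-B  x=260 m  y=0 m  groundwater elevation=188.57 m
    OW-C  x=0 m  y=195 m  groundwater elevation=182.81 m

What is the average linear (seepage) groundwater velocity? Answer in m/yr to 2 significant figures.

∂h/∂x = (188.57 − 182.90) / (260 − 0) = +0.02181
∂h/∂y = (182.81 − 182.90) / (195 − 0) = -0.0004615
|∇h| = √(0.02181² + -0.0004615²) = 0.02181
Seepage velocity v = K·i/n = 0.098 × 0.02181 / 0.32 = 0.006679 m/day = 2.44 m/yr.

2.4 m/yr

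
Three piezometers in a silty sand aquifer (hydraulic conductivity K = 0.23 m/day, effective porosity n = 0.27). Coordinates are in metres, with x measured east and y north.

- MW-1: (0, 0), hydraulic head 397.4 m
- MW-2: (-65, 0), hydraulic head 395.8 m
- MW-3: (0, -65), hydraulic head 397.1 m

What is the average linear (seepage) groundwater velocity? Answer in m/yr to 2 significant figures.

∂h/∂x = (395.8 − 397.4) / (-65 − 0) = +0.02462
∂h/∂y = (397.1 − 397.4) / (-65 − 0) = +0.004615
|∇h| = √(0.02462² + 0.004615²) = 0.02505
Seepage velocity v = K·i/n = 0.23 × 0.02505 / 0.27 = 0.02134 m/day = 7.794 m/yr.

7.8 m/yr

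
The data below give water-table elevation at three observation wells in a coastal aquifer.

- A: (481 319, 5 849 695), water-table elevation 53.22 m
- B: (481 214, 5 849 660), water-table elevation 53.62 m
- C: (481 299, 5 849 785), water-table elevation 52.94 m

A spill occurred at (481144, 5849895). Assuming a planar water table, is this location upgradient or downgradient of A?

Three-point gradient (reference A): Δ to B = (-105, -35, +0.40), Δ to C = (-20, 90, -0.28).
∂h/∂x = -0.002581, ∂h/∂y = -0.003685 (det = -10150).
Head at (481144, 5849895) = 53.22 + (-0.002581)·(-175) + (-0.003685)·(200) = 52.93 m.
That is lower than the 53.22 m at A, so the point is downgradient.

downgradient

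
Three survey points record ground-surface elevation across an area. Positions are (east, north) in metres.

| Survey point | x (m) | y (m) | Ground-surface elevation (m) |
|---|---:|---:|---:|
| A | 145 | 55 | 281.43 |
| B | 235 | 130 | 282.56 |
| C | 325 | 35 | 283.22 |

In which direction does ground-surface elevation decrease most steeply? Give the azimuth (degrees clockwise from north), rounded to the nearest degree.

255°

Differences from A: to B (Δx, Δy, Δh) = (90, 75, +1.13); to C = (180, -20, +1.79).
Solve a·Δx + b·Δy = Δz: det = 90·(-20) − 180·75 = -15300.
∂z/∂x = [(+1.13)·(-20) − (+1.79)·75] / -15300 = +0.01025
∂z/∂y = [90·(+1.79) − 180·(+1.13)] / -15300 = +0.002765
Steepest decrease is along −∇f: components (-0.01025 E, -0.002765 N).
Azimuth = atan2(-0.01025, -0.002765) = 254.9° ≈ 255°.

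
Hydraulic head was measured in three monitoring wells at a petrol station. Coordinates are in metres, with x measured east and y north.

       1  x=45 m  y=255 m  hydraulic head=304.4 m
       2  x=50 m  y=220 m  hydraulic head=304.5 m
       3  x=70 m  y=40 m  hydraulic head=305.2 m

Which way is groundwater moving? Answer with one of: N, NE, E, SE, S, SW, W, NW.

E

With h = a·x + b·y + c and 1 as origin, the differences give:
  5·a + (-35)·b = +0.1
  25·a + (-215)·b = +0.8
Eliminate b (×(-215) and ×(-35), subtract): -200·a = 6.50 → a = ∂h/∂x = -0.03250
Back-substitute: b = ∂h/∂y = -0.007500.
Flow = −∇h = (+0.03250 east, +0.007500 north), which points east.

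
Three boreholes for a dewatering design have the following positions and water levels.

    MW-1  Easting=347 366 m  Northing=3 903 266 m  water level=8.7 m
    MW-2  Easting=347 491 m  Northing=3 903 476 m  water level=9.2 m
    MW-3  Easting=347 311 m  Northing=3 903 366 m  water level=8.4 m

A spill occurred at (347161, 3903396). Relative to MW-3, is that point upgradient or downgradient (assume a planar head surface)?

downgradient

Three-point gradient (reference MW-1): Δ to MW-2 = (125, 210, +0.5), Δ to MW-3 = (-55, 100, -0.3).
∂h/∂x = +0.004699, ∂h/∂y = -0.0004158 (det = 24050).
Head at (347161, 3903396) = 8.7 + (+0.004699)·(-205) + (-0.0004158)·(130) = 7.68 m.
That is lower than the 8.4 m at MW-3, so the point is downgradient.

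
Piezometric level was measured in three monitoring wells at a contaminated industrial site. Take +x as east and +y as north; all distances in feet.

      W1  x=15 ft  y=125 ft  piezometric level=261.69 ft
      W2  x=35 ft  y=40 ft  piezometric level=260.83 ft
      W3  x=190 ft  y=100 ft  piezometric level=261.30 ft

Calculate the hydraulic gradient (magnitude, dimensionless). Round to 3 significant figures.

0.00996

Taking W1 as reference: W2−W1 = (20, -85, -0.86); W3−W1 = (175, -25, -0.39).
Determinant of the coordinate differences = 20·(-25) − 175·(-85) = 14375.
∂h/∂x = [(-0.86)·(-25) − (-0.39)·(-85)] / 14375 = -0.0008104
∂h/∂y = [20·(-0.39) − 175·(-0.86)] / 14375 = +0.009927
|∇h| = √(-0.0008104² + 0.009927²) = 0.00996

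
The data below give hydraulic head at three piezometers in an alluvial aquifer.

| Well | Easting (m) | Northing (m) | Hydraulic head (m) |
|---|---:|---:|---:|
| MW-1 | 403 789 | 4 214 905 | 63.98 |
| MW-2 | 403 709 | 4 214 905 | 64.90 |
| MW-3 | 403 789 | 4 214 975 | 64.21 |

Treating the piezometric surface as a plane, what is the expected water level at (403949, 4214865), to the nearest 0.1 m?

∂h/∂x = (64.90 − 63.98) / (403709 − 403789) = -0.01150
∂h/∂y = (64.21 − 63.98) / (4214975 − 4214905) = +0.003286
h(403949, 4214865) = 63.98 + (-0.01150)·(160) + (+0.003286)·(-40) = 63.98 -1.840 -0.131 = 62.009 m.

62.0 m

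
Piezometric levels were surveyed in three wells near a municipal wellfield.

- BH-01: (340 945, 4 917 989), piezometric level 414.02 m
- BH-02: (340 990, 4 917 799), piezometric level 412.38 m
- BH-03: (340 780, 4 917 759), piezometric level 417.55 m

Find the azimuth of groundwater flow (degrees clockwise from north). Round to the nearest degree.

Differences from BH-01: to BH-02 (Δx, Δy, Δh) = (45, -190, -1.64); to BH-03 = (-165, -230, +3.53).
Solve a·Δx + b·Δy = Δh: det = 45·(-230) − (-165)·(-190) = -41700.
∂h/∂x = [(-1.64)·(-230) − (+3.53)·(-190)] / -41700 = -0.02513
∂h/∂y = [45·(+3.53) − (-165)·(-1.64)] / -41700 = +0.002680
Flow direction (−∇h) has components (+0.02513 E, -0.002680 N).
Azimuth = atan2(E, N) = atan2(+0.02513, -0.002680) = 96.1° ≈ 096°.

096°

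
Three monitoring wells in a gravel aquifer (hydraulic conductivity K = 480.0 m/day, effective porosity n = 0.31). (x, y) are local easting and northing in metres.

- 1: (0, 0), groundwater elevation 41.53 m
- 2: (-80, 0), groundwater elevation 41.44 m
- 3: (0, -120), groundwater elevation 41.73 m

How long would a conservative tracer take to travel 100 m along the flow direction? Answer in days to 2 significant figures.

∂h/∂x = (41.44 − 41.53) / (-80 − 0) = +0.001125
∂h/∂y = (41.73 − 41.53) / (-120 − 0) = -0.001667
|∇h| = √(0.001125² + -0.001667²) = 0.002011
Seepage velocity v = K·i/n = 480.0 × 0.002011 / 0.31 = 3.114 m/day.
t = 100 / 3.114 = 32.11 days.

32 days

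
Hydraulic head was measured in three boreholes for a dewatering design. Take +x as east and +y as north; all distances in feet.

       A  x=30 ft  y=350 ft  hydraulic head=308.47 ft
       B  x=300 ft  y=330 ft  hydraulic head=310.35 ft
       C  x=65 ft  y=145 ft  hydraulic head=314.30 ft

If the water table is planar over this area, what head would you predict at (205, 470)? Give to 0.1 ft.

306.0 ft

With h = a·x + b·y + c and A as origin, the differences give:
  270·a + (-20)·b = +1.88
  35·a + (-205)·b = +5.83
Eliminate b (×(-205) and ×(-20), subtract): -54650·a = -268.800 → a = ∂h/∂x = +0.004919
Back-substitute: b = ∂h/∂y = -0.02760.
h(205, 470) = 308.47 + (+0.004919)·(175) + (-0.02760)·(120) = 308.47 +0.861 -3.312 = 306.019 ft.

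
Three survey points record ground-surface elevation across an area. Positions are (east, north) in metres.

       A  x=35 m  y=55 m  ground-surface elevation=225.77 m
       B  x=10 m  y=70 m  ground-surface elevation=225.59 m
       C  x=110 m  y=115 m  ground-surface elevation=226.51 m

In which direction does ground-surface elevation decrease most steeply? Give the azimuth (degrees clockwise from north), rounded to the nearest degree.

Taking A as reference: B−A = (-25, 15, -0.18); C−A = (75, 60, +0.74).
Determinant of the coordinate differences = (-25)·60 − 75·15 = -2625.
∂z/∂x = [(-0.18)·60 − (+0.74)·15] / -2625 = +0.008343
∂z/∂y = [(-25)·(+0.74) − 75·(-0.18)] / -2625 = +0.001905
Steepest decrease is along −∇f: components (-0.008343 E, -0.001905 N).
Azimuth = atan2(-0.008343, -0.001905) = 257.1° ≈ 257°.

257°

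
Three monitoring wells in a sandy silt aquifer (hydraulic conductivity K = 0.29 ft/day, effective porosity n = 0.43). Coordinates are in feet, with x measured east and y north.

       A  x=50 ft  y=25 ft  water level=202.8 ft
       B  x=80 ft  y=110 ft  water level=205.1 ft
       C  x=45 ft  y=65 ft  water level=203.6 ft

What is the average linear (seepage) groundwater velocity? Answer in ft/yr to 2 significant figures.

6.5 ft/yr

Taking A as reference: B−A = (30, 85, +2.3); C−A = (-5, 40, +0.8).
Solve a·Δx + b·Δy = Δh: det = 30·40 − (-5)·85 = 1625.
∂h/∂x = [(+2.3)·40 − (+0.8)·85] / 1625 = +0.01477
∂h/∂y = [30·(+0.8) − (-5)·(+2.3)] / 1625 = +0.02185
|∇h| = √(0.01477² + 0.02185²) = 0.02637
Seepage velocity v = K·i/n = 0.29 × 0.02637 / 0.43 = 0.01778 ft/day = 6.494 ft/yr.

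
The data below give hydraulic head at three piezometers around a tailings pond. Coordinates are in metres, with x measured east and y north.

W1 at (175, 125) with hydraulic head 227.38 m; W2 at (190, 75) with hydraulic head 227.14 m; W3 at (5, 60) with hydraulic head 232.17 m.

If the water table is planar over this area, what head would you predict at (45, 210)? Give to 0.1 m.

230.6 m

Taking W1 as reference: W2−W1 = (15, -50, -0.24); W3−W1 = (-170, -65, +4.79).
Solve a·Δx + b·Δy = Δh: det = 15·(-65) − (-170)·(-50) = -9475.
∂h/∂x = [(-0.24)·(-65) − (+4.79)·(-50)] / -9475 = -0.02692
∂h/∂y = [15·(+4.79) − (-170)·(-0.24)] / -9475 = -0.003277
h(45, 210) = 227.38 + (-0.02692)·(-130) + (-0.003277)·(85) = 227.38 +3.500 -0.279 = 230.602 m.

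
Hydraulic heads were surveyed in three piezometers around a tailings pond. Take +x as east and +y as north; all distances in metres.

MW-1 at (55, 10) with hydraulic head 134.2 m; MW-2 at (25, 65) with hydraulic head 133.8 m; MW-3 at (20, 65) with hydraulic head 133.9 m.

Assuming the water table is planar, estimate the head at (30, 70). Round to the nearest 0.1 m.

Three-point gradient (reference MW-1): Δ to MW-2 = (-30, 55, -0.4), Δ to MW-3 = (-35, 55, -0.3).
∂h/∂x = -0.02000, ∂h/∂y = -0.01818 (det = 275).
h(30, 70) = 134.2 + (-0.02000)·(-25) + (-0.01818)·(60) = 134.2 +0.500 -1.091 = 133.609 m.

133.6 m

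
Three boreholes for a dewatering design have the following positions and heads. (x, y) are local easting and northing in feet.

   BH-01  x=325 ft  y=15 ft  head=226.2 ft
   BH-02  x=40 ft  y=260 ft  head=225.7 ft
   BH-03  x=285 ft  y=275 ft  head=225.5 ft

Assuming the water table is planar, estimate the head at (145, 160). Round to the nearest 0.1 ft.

Three-point gradient (reference BH-01): Δ to BH-02 = (-285, 245, -0.5), Δ to BH-03 = (-40, 260, -0.7).
∂h/∂x = -0.0006454, ∂h/∂y = -0.002792 (det = -64300).
h(145, 160) = 226.2 + (-0.0006454)·(-180) + (-0.002792)·(145) = 226.2 +0.116 -0.405 = 225.911 ft.

225.9 ft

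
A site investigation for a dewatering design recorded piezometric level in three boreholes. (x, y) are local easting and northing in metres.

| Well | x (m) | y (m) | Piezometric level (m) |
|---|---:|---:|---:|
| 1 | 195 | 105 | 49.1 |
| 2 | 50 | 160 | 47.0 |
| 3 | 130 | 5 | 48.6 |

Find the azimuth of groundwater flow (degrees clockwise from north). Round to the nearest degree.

Taking 1 as reference: 2−1 = (-145, 55, -2.1); 3−1 = (-65, -100, -0.5).
Determinant of the coordinate differences = (-145)·(-100) − (-65)·55 = 18075.
∂h/∂x = [(-2.1)·(-100) − (-0.5)·55] / 18075 = +0.01314
∂h/∂y = [(-145)·(-0.5) − (-65)·(-2.1)] / 18075 = -0.003541
Flow direction (−∇h) has components (-0.01314 E, +0.003541 N).
Azimuth = atan2(E, N) = atan2(-0.01314, +0.003541) = 285.1° ≈ 285°.

285°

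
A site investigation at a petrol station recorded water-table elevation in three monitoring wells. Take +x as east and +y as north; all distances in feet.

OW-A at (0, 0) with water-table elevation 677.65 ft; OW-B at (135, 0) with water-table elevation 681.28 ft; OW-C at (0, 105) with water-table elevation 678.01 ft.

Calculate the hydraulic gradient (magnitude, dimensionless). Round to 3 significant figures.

0.0271

∂h/∂x = (681.28 − 677.65) / (135 − 0) = +0.02689
∂h/∂y = (678.01 − 677.65) / (105 − 0) = +0.003429
|∇h| = √(0.02689² + 0.003429²) = 0.02711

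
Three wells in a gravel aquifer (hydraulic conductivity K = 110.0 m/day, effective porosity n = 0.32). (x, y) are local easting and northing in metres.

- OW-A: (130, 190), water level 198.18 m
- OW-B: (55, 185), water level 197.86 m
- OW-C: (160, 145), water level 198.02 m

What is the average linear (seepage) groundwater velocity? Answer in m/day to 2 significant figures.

With h = a·x + b·y + c and OW-A as origin, the differences give:
  (-75)·a + (-5)·b = -0.32
  30·a + (-45)·b = -0.16
Eliminate b (×(-45) and ×(-5), subtract): 3525·a = 13.600 → a = ∂h/∂x = +0.003858
Back-substitute: b = ∂h/∂y = +0.006128.
|∇h| = √(0.003858² + 0.006128²) = 0.007241
Seepage velocity v = K·i/n = 110.0 × 0.007241 / 0.32 = 2.489 m/day.

2.5 m/day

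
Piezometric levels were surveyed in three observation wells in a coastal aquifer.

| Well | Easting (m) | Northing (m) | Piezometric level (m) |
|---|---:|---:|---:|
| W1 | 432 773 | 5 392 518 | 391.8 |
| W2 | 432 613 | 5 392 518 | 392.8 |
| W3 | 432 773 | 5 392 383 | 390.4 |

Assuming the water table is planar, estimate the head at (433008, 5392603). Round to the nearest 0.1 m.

∂h/∂x = (392.8 − 391.8) / (432613 − 432773) = -0.006250
∂h/∂y = (390.4 − 391.8) / (5392383 − 5392518) = +0.01037
h(433008, 5392603) = 391.8 + (-0.006250)·(235) + (+0.01037)·(85) = 391.8 -1.469 +0.881 = 391.213 m.

391.2 m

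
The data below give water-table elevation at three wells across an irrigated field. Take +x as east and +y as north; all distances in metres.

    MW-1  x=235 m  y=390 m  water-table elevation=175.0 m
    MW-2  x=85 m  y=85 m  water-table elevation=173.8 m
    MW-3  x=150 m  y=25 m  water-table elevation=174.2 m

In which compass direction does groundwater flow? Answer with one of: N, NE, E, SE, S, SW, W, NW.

W

Differences from MW-1: to MW-2 (Δx, Δy, Δh) = (-150, -305, -1.2); to MW-3 = (-85, -365, -0.8).
Solve a·Δx + b·Δy = Δh: det = (-150)·(-365) − (-85)·(-305) = 28825.
∂h/∂x = [(-1.2)·(-365) − (-0.8)·(-305)] / 28825 = +0.006730
∂h/∂y = [(-150)·(-0.8) − (-85)·(-1.2)] / 28825 = +0.0006245
Flow = −∇h = (-0.006730 east, -0.0006245 north), which points west.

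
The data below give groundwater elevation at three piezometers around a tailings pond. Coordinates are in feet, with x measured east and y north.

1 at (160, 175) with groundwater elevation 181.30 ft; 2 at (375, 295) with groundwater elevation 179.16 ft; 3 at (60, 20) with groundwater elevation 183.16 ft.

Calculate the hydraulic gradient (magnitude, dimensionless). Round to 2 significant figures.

Three-point gradient (reference 1): Δ to 2 = (215, 120, -2.14), Δ to 3 = (-100, -155, +1.86).
∂h/∂x = -0.005088, ∂h/∂y = -0.008717 (det = -21325).
|∇h| = √(-0.005088² + -0.008717²) = 0.01009

0.010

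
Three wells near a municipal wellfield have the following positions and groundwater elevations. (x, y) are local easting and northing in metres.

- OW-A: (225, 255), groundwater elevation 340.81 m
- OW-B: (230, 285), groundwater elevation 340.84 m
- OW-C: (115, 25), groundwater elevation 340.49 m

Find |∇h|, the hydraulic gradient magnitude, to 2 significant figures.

0.0015

With h = a·x + b·y + c and OW-A as origin, the differences give:
  5·a + 30·b = +0.03
  (-110)·a + (-230)·b = -0.32
Eliminate b (×(-230) and ×30, subtract): 2150·a = 2.700 → a = ∂h/∂x = +0.001256
Back-substitute: b = ∂h/∂y = +0.0007907.
|∇h| = √(0.001256² + 0.0007907²) = 0.001484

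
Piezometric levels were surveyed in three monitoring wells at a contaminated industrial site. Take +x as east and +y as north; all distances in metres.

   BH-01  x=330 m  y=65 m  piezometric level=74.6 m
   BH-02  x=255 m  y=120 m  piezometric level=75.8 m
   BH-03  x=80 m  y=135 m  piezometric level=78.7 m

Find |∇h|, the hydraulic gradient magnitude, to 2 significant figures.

0.017

Differences from BH-01: to BH-02 (Δx, Δy, Δh) = (-75, 55, +1.2); to BH-03 = (-250, 70, +4.1).
Determinant of the coordinate differences = (-75)·70 − (-250)·55 = 8500.
∂h/∂x = [(+1.2)·70 − (+4.1)·55] / 8500 = -0.01665
∂h/∂y = [(-75)·(+4.1) − (-250)·(+1.2)] / 8500 = -0.0008824
|∇h| = √(-0.01665² + -0.0008824²) = 0.01667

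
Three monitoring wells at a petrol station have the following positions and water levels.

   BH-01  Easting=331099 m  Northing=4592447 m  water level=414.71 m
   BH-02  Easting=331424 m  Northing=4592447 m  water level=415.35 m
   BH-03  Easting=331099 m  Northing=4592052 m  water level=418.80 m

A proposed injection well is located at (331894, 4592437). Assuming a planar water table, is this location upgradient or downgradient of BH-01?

∂h/∂x = (415.35 − 414.71) / (331424 − 331099) = +0.001969
∂h/∂y = (418.80 − 414.71) / (4592052 − 4592447) = -0.01035
Head at (331894, 4592437) = 414.71 + (+0.001969)·(795) + (-0.01035)·(-10) = 416.38 m.
That is higher than the 414.71 m at BH-01, so the point is upgradient.

upgradient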